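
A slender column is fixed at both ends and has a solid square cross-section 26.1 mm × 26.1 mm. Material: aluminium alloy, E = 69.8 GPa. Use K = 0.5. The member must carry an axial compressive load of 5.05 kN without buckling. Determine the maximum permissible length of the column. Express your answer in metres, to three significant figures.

L_max ≈ 4.59 m

I = a⁴/12 = 26.1⁴/12 = 3.867×10^4 mm⁴
I = 3.867×10^-8 m⁴
At the buckling limit P_cr = P = 5.050×10^3 N
From P_cr = π²EI/(K·L)²:  L = (1/K)·√(π²EI/P_cr) = (1/0.5)·√(π²×6.98×10^10×3.867×10^-8/5.050×10^3)
L = 4.59 m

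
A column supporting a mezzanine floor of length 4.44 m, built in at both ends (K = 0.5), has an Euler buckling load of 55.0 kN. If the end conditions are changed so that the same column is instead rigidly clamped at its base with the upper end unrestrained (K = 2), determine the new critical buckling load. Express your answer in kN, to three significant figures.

P_cr ∝ 1/K², so P_cr,new = P_cr,old × (K_old/K_new)² = 55.0 × (0.5/2)²
= 55.0 × 0.06250 = 3.44 kN

P_cr ≈ 3.44 kN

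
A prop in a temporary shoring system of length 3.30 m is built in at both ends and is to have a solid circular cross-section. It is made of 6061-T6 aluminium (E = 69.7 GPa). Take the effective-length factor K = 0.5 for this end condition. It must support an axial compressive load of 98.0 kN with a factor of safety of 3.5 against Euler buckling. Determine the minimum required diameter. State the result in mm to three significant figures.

Required P_cr = n·P = 3.5 × 98.0 = 343.0 kN
L_e = K·L = 0.5 × 3.30 = 1.650 m
Required I = P_cr·L_e²/(π²E) = 3.430×10^5 × 1.650² / (π² × 6.97×10^10) = 1.357×10^-6 m⁴
I_req = 1.357×10^6 mm⁴
Solid circle: I = πd⁴/64  ⇒  d = (64I/π)^(1/4) = (64×1.357×10^6/π)^(1/4) = 72.5 mm

d ≈ 72.5 mm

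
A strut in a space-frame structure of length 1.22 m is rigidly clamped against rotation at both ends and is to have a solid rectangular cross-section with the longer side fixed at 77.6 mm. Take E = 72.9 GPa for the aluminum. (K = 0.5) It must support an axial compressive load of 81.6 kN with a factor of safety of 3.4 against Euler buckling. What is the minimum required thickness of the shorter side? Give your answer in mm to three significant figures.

Required P_cr = n·P = 3.4 × 81.6 = 277.4 kN
L_e = K·L = 0.5 × 1.22 = 0.6100 m
Required I = P_cr·L_e²/(π²E) = 2.774×10^5 × 0.6100² / (π² × 7.29×10^10) = 1.435×10^-7 m⁴
I_req = 1.435×10^5 mm⁴
Rectangle, weak axis: I_min = h·b³/12 with h = 77.6 mm fixed  ⇒  b = (12I/h)^(1/3) = 28.1 mm

b ≈ 28.1 mm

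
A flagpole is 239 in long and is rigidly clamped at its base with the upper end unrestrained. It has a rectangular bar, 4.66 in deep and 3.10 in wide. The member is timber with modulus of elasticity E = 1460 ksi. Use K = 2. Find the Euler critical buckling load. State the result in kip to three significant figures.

Buckling occurs about the weak axis: I_min = h·b³/12 with b = 3.10 in (the shorter side).
I_min = 4.66×3.10³/12 = 11.57 in⁴
Effective length L_e = K·L = 2 × 239 = 478.0 in
P_cr = π²EI / L_e² = π² × 1460×10³ × 11.57 / 478.0² = 729.6 lb

P_cr ≈ 0.730 kip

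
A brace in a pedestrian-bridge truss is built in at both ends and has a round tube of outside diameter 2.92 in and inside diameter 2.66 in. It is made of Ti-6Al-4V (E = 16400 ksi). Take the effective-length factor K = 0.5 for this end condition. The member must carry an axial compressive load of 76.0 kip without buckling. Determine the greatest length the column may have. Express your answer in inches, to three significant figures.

d_o = 2.92 in, d_i = 2.66 in
I = π(d_o⁴ − d_i⁴)/64 = π(2.92⁴ − 2.660⁴)/64 = 1.111 in⁴
At the buckling limit P_cr = P = 7.600×10^4 lb
From P_cr = π²EI/(K·L)²:  L = (1/K)·√(π²EI/P_cr) = (1/0.5)·√(π²×1.64×10^7×1.111/7.600×10^4)
L = 97.3 in

L_max ≈ 97.3 in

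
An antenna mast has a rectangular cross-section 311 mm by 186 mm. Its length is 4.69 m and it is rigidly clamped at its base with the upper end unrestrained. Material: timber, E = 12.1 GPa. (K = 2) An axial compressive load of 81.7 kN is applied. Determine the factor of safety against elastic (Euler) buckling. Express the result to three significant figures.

Buckling occurs about the weak axis: I_min = h·b³/12 with b = 186 mm (the shorter side).
I_min = 311×186³/12 = 1.668×10^8 mm⁴
I = 1.668×10^8 mm⁴ = 1.668×10^-4 m⁴
Effective length L_e = K·L = 2 × 4.69 = 9.380 m
P_cr = π²EI / L_e² = π² × 12.1×10⁹ × 1.668×10^-4 / 9.380² = 2.264×10^5 N
Factor of safety n = P_cr / P = 226.36 / 81.7 = 2.77

n ≈ 2.77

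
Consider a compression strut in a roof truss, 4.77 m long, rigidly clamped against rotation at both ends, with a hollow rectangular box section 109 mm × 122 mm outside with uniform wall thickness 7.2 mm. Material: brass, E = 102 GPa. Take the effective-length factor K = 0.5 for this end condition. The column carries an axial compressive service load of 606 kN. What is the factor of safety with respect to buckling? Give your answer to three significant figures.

n ≈ 1.63

Inner dimensions: h_i = 122 − 2×7.2 = 107.6 mm, b_i = 109 − 2×7.2 = 94.60 mm
Weak-axis I_min = (h_o·b_o³ − h_i·b_i³)/12 with b_o = 109, b_i = 94.60 mm (shorter outer/inner sides).
I_min = (122×109³ − 107.6×94.60³)/12 = 5.575×10^6 mm⁴
I = 5.575×10^6 mm⁴ = 5.575×10^-6 m⁴
Effective length L_e = K·L = 0.5 × 4.77 = 2.385 m
P_cr = π²EI / L_e² = π² × 102×10⁹ × 5.575×10^-6 / 2.385² = 9.867×10^5 N
Factor of safety n = P_cr / P = 986.67 / 606 = 1.63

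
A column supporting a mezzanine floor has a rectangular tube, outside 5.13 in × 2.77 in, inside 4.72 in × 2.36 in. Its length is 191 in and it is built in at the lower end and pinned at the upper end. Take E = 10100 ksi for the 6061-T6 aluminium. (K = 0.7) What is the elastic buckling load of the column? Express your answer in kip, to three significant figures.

Weak-axis I_min = (h_o·b_o³ − h_i·b_i³)/12 with b_o = 2.77, b_i = 2.360 in (shorter outer/inner sides).
I_min = (5.13×2.77³ − 4.720×2.360³)/12 = 3.916 in⁴
Effective length L_e = K·L = 0.7 × 191 = 133.7 in
P_cr = π²EI / L_e² = π² × 10100×10³ × 3.916 / 133.7² = 2.184×10^4 lb

P_cr ≈ 21.8 kip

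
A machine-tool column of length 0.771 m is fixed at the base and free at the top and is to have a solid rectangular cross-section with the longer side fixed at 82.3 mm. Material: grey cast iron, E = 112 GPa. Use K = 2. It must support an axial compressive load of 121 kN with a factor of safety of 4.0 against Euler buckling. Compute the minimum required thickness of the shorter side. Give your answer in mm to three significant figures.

Required P_cr = n·P = 4.0 × 121 = 484.0 kN
L_e = K·L = 2 × 0.771 = 1.542 m
Required I = P_cr·L_e²/(π²E) = 4.840×10^5 × 1.542² / (π² × 1.12×10^11) = 1.041×10^-6 m⁴
I_req = 1.041×10^6 mm⁴
Rectangle, weak axis: I_min = h·b³/12 with h = 82.3 mm fixed  ⇒  b = (12I/h)^(1/3) = 53.3 mm

b ≈ 53.3 mm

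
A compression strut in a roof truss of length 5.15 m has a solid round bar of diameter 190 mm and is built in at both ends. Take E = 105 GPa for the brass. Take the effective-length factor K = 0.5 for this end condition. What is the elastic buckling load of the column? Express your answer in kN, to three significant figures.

P_cr ≈ 10000 kN

I = πd⁴/64 = π×190⁴/64 = 6.397×10^7 mm⁴
I = 6.397×10^7 mm⁴ = 6.397×10^-5 m⁴
Effective length L_e = K·L = 0.5 × 5.15 = 2.575 m
P_cr = π²EI / L_e² = π² × 105×10⁹ × 6.397×10^-5 / 2.575² = 9.998×10^6 N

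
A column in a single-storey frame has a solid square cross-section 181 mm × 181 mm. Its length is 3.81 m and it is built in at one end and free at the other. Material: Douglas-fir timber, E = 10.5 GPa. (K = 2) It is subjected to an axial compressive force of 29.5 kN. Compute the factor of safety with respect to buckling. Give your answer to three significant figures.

I = a⁴/12 = 181⁴/12 = 8.944×10^7 mm⁴
I = 8.944×10^7 mm⁴ = 8.944×10^-5 m⁴
Effective length L_e = K·L = 2 × 3.81 = 7.620 m
P_cr = π²EI / L_e² = π² × 10.5×10⁹ × 8.944×10^-5 / 7.620² = 1.596×10^5 N
Factor of safety n = P_cr / P = 159.63 / 29.5 = 5.41

n ≈ 5.41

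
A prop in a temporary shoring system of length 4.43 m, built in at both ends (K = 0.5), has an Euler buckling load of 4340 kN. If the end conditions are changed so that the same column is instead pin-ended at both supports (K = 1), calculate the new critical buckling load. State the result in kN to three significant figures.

P_cr ∝ 1/K², so P_cr,new = P_cr,old × (K_old/K_new)² = 4340 × (0.5/1)²
= 4340 × 0.2500 = 1080 kN

P_cr ≈ 1080 kN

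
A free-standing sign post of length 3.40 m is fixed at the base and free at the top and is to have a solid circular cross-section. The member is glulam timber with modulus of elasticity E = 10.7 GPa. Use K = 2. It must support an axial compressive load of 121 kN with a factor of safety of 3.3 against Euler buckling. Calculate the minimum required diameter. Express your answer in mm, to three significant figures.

d ≈ 244 mm

Required P_cr = n·P = 3.3 × 121 = 399.3 kN
L_e = K·L = 2 × 3.40 = 6.800 m
Required I = P_cr·L_e²/(π²E) = 3.993×10^5 × 6.800² / (π² × 1.07×10^10) = 1.748×10^-4 m⁴
I_req = 1.748×10^8 mm⁴
Solid circle: I = πd⁴/64  ⇒  d = (64I/π)^(1/4) = (64×1.748×10^8/π)^(1/4) = 244 mm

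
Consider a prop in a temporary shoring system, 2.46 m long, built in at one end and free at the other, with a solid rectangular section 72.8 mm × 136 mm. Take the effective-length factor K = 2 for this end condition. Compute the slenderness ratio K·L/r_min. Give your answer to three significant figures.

Buckling occurs about the weak axis: I_min = h·b³/12 with b = 72.8 mm (the shorter side).
I_min = 136×72.8³/12 = 4.373×10^6 mm⁴
A = 9.901×10^3 mm²;  r_min = √(I/A) = √(4.373×10^6/9.901×10^3) = 21.02 mm
L_e = K·L = 2 × 2.46 m = 4.920 m = 4920.0 mm
λ = L_e / r_min = 4920.0 / 21.02 = 234

λ ≈ 234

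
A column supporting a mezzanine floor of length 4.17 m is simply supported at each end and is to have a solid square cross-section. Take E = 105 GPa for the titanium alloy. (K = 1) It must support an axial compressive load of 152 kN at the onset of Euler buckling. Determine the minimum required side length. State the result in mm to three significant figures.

L_e = K·L = 1 × 4.17 = 4.170 m
Required I = P_cr·L_e²/(π²E) = 1.520×10^5 × 4.170² / (π² × 1.05×10^11) = 2.551×10^-6 m⁴
I_req = 2.551×10^6 mm⁴
Solid square: I = a⁴/12  ⇒  a = (12I)^(1/4) = (12×2.551×10^6)^(1/4) = 74.4 mm

a ≈ 74.4 mm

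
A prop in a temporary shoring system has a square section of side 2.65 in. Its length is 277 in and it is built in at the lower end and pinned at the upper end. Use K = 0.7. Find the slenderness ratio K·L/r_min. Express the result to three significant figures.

λ ≈ 253

I = a⁴/12 = 2.65⁴/12 = 4.110 in⁴
A = 7.022 in²;  r_min = √(I/A) = √(4.110/7.022) = 0.7650 in
L_e = K·L = 0.7 × 277 = 193.9 in
λ = L_e / r_min = 193.90 / 0.7650 = 253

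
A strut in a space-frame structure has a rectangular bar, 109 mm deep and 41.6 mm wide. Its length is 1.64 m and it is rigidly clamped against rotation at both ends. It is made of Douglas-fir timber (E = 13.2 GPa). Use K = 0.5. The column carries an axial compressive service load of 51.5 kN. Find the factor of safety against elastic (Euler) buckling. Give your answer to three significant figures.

n ≈ 2.46

Buckling occurs about the weak axis: I_min = h·b³/12 with b = 41.6 mm (the shorter side).
I_min = 109×41.6³/12 = 6.539×10^5 mm⁴
I = 6.539×10^5 mm⁴ = 6.539×10^-7 m⁴
Effective length L_e = K·L = 0.5 × 1.64 = 0.8200 m
P_cr = π²EI / L_e² = π² × 13.2×10⁹ × 6.539×10^-7 / 0.8200² = 1.267×10^5 N
Factor of safety n = P_cr / P = 126.70 / 51.5 = 2.46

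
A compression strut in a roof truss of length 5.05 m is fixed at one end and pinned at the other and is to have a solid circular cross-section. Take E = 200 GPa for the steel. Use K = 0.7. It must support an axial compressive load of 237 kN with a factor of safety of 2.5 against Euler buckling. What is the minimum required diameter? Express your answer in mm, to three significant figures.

Required P_cr = n·P = 2.5 × 237 = 592.5 kN
L_e = K·L = 0.7 × 5.05 = 3.535 m
Required I = P_cr·L_e²/(π²E) = 5.925×10^5 × 3.535² / (π² × 2.00×10^11) = 3.751×10^-6 m⁴
I_req = 3.751×10^6 mm⁴
Solid circle: I = πd⁴/64  ⇒  d = (64I/π)^(1/4) = (64×3.751×10^6/π)^(1/4) = 93.5 mm

d ≈ 93.5 mm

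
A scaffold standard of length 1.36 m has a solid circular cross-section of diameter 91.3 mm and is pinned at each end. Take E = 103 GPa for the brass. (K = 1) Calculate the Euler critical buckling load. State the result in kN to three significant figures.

I = πd⁴/64 = π×91.3⁴/64 = 3.411×10^6 mm⁴
I = 3.411×10^6 mm⁴ = 3.411×10^-6 m⁴
Effective length L_e = K·L = 1 × 1.36 = 1.360 m
P_cr = π²EI / L_e² = π² × 103×10⁹ × 3.411×10^-6 / 1.360² = 1.875×10^6 N

P_cr ≈ 1870 kN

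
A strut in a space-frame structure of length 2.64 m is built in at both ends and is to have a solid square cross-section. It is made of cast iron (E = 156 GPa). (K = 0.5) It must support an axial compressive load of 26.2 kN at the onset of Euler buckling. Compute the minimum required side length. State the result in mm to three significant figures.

a ≈ 24.4 mm

L_e = K·L = 0.5 × 2.64 = 1.320 m
Required I = P_cr·L_e²/(π²E) = 2.620×10^4 × 1.320² / (π² × 1.56×10^11) = 2.965×10^-8 m⁴
I_req = 2.965×10^4 mm⁴
Solid square: I = a⁴/12  ⇒  a = (12I)^(1/4) = (12×2.965×10^4)^(1/4) = 24.4 mm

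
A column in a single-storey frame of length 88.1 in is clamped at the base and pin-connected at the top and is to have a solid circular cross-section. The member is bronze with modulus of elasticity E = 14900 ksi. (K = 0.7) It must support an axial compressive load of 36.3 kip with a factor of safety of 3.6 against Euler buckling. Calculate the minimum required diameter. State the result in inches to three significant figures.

d ≈ 2.88 in

Required P_cr = n·P = 3.6 × 36.3 = 130.7 kip
L_e = K·L = 0.7 × 88.1 = 61.67 in
Required I = P_cr·L_e²/(π²E) = 1.307×10^5 × 61.67² / (π² × 1.49×10^7) = 3.380 in⁴
Solid circle: I = πd⁴/64  ⇒  d = (64I/π)^(1/4) = (64×3.380/π)^(1/4) = 2.88 in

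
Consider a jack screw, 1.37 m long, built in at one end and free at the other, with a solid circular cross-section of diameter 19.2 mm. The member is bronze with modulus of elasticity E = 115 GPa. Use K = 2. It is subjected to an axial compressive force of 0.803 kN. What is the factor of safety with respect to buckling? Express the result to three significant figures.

n ≈ 1.26

I = πd⁴/64 = π×19.2⁴/64 = 6.671×10^3 mm⁴
I = 6.671×10^3 mm⁴ = 6.671×10^-9 m⁴
Effective length L_e = K·L = 2 × 1.37 = 2.740 m
P_cr = π²EI / L_e² = π² × 115×10⁹ × 6.671×10^-9 / 2.740² = 1.008×10^3 N
Factor of safety n = P_cr / P = 1.0085 / 0.803 = 1.26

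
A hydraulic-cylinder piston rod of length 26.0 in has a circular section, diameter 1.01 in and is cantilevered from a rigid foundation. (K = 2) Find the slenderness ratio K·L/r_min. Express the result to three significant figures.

For a solid circle r = d/4 = 1.01/4 = 0.2525 in
L_e = K·L = 2 × 26.0 = 52.00 in
λ = L_e / r_min = 52.000 / 0.2525 = 206

λ ≈ 206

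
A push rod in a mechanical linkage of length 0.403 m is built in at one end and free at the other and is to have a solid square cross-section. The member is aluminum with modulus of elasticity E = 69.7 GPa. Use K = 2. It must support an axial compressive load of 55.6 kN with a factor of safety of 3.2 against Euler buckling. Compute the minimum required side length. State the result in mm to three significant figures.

a ≈ 37.7 mm

Required P_cr = n·P = 3.2 × 55.6 = 177.9 kN
L_e = K·L = 2 × 0.403 = 0.8060 m
Required I = P_cr·L_e²/(π²E) = 1.779×10^5 × 0.8060² / (π² × 6.97×10^10) = 1.680×10^-7 m⁴
I_req = 1.680×10^5 mm⁴
Solid square: I = a⁴/12  ⇒  a = (12I)^(1/4) = (12×1.680×10^5)^(1/4) = 37.7 mm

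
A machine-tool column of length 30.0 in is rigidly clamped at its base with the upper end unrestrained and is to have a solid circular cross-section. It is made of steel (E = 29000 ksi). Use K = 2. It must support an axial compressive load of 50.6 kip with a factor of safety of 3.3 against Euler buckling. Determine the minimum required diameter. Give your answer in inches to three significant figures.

d ≈ 2.56 in

Required P_cr = n·P = 3.3 × 50.6 = 167.0 kip
L_e = K·L = 2 × 30.0 = 60.00 in
Required I = P_cr·L_e²/(π²E) = 1.670×10^5 × 60.00² / (π² × 2.90×10^7) = 2.100 in⁴
Solid circle: I = πd⁴/64  ⇒  d = (64I/π)^(1/4) = (64×2.100/π)^(1/4) = 2.56 in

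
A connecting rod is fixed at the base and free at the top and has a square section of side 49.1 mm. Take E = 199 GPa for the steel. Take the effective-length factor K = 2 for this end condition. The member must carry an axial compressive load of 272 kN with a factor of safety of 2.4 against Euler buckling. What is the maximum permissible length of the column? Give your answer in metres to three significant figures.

L_max ≈ 0.604 m

I = a⁴/12 = 49.1⁴/12 = 4.843×10^5 mm⁴
I = 4.843×10^-7 m⁴
Required critical load P_cr = n·P = 2.4 × 272 = 652.8 kN = 6.528×10^5 N
From P_cr = π²EI/(K·L)²:  L = (1/K)·√(π²EI/P_cr) = (1/2)·√(π²×1.99×10^11×4.843×10^-7/6.528×10^5)
L = 0.604 m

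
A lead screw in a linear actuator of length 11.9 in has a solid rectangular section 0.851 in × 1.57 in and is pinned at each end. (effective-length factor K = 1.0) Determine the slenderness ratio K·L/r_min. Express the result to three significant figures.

λ ≈ 48.4

Buckling occurs about the weak axis: I_min = h·b³/12 with b = 0.851 in (the shorter side).
I_min = 1.57×0.851³/12 = 8.063×10^-2 in⁴
A = 1.336 in²;  r_min = √(I/A) = √(8.063×10^-2/1.336) = 0.2457 in
L_e = K·L = 1 × 11.9 = 11.90 in
λ = L_e / r_min = 11.900 / 0.2457 = 48.4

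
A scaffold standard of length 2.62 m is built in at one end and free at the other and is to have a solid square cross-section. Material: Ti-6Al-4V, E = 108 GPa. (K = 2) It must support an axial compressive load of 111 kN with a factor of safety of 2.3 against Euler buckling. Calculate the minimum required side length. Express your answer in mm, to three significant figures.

Required P_cr = n·P = 2.3 × 111 = 255.3 kN
L_e = K·L = 2 × 2.62 = 5.240 m
Required I = P_cr·L_e²/(π²E) = 2.553×10^5 × 5.240² / (π² × 1.08×10^11) = 6.576×10^-6 m⁴
I_req = 6.576×10^6 mm⁴
Solid square: I = a⁴/12  ⇒  a = (12I)^(1/4) = (12×6.576×10^6)^(1/4) = 94.3 mm

a ≈ 94.3 mm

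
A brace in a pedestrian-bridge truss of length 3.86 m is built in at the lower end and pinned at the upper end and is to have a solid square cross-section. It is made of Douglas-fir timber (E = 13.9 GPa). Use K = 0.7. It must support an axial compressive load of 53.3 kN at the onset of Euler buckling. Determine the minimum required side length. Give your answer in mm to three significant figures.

a ≈ 76.4 mm

L_e = K·L = 0.7 × 3.86 = 2.702 m
Required I = P_cr·L_e²/(π²E) = 5.330×10^4 × 2.702² / (π² × 1.39×10^10) = 2.837×10^-6 m⁴
I_req = 2.837×10^6 mm⁴
Solid square: I = a⁴/12  ⇒  a = (12I)^(1/4) = (12×2.837×10^6)^(1/4) = 76.4 mm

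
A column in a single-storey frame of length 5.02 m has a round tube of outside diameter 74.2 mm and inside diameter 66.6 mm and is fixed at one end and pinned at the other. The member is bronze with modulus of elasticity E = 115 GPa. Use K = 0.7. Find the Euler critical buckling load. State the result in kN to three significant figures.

P_cr ≈ 48.0 kN

d_o = 74.2 mm, d_i = 66.6 mm
I = π(d_o⁴ − d_i⁴)/64 = π(74.2⁴ − 66.60⁴)/64 = 5.222×10^5 mm⁴
I = 5.222×10^5 mm⁴ = 5.222×10^-7 m⁴
Effective length L_e = K·L = 0.7 × 5.02 = 3.514 m
P_cr = π²EI / L_e² = π² × 115×10⁹ × 5.222×10^-7 / 3.514² = 4.800×10^4 N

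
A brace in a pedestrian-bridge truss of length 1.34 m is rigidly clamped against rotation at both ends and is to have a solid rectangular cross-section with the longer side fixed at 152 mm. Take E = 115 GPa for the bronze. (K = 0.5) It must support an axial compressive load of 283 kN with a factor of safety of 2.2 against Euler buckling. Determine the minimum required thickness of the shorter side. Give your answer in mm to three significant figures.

b ≈ 26.9 mm

Required P_cr = n·P = 2.2 × 283 = 622.6 kN
L_e = K·L = 0.5 × 1.34 = 0.6700 m
Required I = P_cr·L_e²/(π²E) = 6.226×10^5 × 0.6700² / (π² × 1.15×10^11) = 2.462×10^-7 m⁴
I_req = 2.462×10^5 mm⁴
Rectangle, weak axis: I_min = h·b³/12 with h = 152 mm fixed  ⇒  b = (12I/h)^(1/3) = 26.9 mm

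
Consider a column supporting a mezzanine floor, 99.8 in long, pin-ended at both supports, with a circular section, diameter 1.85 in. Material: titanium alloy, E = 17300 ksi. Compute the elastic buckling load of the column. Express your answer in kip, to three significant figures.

I = πd⁴/64 = π×1.85⁴/64 = 0.5750 in⁴
Effective length L_e = K·L = 1 × 99.8 = 99.80 in
P_cr = π²EI / L_e² = π² × 17300×10³ × 0.5750 / 99.80² = 9.857×10^3 lb

P_cr ≈ 9.86 kip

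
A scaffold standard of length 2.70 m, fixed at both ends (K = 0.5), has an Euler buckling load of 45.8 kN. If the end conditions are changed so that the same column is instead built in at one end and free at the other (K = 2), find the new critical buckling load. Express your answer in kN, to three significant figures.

P_cr ∝ 1/K², so P_cr,new = P_cr,old × (K_old/K_new)² = 45.8 × (0.5/2)²
= 45.8 × 0.06250 = 2.86 kN

P_cr ≈ 2.86 kN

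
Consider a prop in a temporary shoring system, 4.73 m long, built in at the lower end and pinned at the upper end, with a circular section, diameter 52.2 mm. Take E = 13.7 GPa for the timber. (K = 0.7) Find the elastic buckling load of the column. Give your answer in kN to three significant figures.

P_cr ≈ 4.50 kN

I = πd⁴/64 = π×52.2⁴/64 = 3.645×10^5 mm⁴
I = 3.645×10^5 mm⁴ = 3.645×10^-7 m⁴
Effective length L_e = K·L = 0.7 × 4.73 = 3.311 m
P_cr = π²EI / L_e² = π² × 13.7×10⁹ × 3.645×10^-7 / 3.311² = 4.495×10^3 N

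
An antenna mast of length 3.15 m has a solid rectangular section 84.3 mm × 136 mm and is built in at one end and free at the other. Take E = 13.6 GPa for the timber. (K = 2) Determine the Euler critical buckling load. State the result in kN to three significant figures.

P_cr ≈ 23.0 kN

Buckling occurs about the weak axis: I_min = h·b³/12 with b = 84.3 mm (the shorter side).
I_min = 136×84.3³/12 = 6.790×10^6 mm⁴
I = 6.790×10^6 mm⁴ = 6.790×10^-6 m⁴
Effective length L_e = K·L = 2 × 3.15 = 6.300 m
P_cr = π²EI / L_e² = π² × 13.6×10⁹ × 6.790×10^-6 / 6.300² = 2.296×10^4 N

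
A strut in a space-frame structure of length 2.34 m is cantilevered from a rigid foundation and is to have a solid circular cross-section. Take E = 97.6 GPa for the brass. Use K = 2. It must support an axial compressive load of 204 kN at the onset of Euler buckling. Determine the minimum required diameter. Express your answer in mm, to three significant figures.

L_e = K·L = 2 × 2.34 = 4.680 m
Required I = P_cr·L_e²/(π²E) = 2.040×10^5 × 4.680² / (π² × 9.76×10^10) = 4.638×10^-6 m⁴
I_req = 4.638×10^6 mm⁴
Solid circle: I = πd⁴/64  ⇒  d = (64I/π)^(1/4) = (64×4.638×10^6/π)^(1/4) = 98.6 mm

d ≈ 98.6 mm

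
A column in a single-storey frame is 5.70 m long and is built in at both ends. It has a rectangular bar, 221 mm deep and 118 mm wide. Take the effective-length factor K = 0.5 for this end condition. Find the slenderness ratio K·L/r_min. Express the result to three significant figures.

λ ≈ 83.7

Buckling occurs about the weak axis: I_min = h·b³/12 with b = 118 mm (the shorter side).
I_min = 221×118³/12 = 3.026×10^7 mm⁴
A = 2.608×10^4 mm²;  r_min = √(I/A) = √(3.026×10^7/2.608×10^4) = 34.06 mm
L_e = K·L = 0.5 × 5.70 m = 2.850 m = 2850.0 mm
λ = L_e / r_min = 2850.0 / 34.06 = 83.7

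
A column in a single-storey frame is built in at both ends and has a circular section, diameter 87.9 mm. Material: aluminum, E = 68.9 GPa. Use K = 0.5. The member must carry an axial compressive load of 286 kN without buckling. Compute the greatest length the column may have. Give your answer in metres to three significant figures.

I = πd⁴/64 = π×87.9⁴/64 = 2.930×10^6 mm⁴
I = 2.930×10^-6 m⁴
At the buckling limit P_cr = P = 2.860×10^5 N
From P_cr = π²EI/(K·L)²:  L = (1/K)·√(π²EI/P_cr) = (1/0.5)·√(π²×6.89×10^10×2.930×10^-6/2.860×10^5)
L = 5.28 m

L_max ≈ 5.28 m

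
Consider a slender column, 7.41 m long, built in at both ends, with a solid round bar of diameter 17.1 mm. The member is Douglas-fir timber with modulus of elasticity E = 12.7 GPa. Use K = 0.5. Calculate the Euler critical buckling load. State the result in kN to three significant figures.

I = πd⁴/64 = π×17.1⁴/64 = 4.197×10^3 mm⁴
I = 4.197×10^3 mm⁴ = 4.197×10^-9 m⁴
Effective length L_e = K·L = 0.5 × 7.41 = 3.705 m
P_cr = π²EI / L_e² = π² × 12.7×10⁹ × 4.197×10^-9 / 3.705² = 38.32 N

P_cr ≈ 0.0383 kN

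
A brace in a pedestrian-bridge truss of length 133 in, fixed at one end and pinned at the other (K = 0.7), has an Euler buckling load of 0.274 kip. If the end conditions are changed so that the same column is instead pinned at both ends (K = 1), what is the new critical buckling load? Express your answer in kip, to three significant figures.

P_cr ∝ 1/K², so P_cr,new = P_cr,old × (K_old/K_new)² = 0.274 × (0.7/1)²
= 0.274 × 0.4900 = 0.134 kip

P_cr ≈ 0.134 kip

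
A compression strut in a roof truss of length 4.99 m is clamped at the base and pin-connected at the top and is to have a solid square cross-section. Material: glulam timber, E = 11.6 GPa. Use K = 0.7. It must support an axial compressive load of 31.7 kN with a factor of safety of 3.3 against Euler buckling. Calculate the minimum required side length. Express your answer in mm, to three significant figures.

Required P_cr = n·P = 3.3 × 31.7 = 104.6 kN
L_e = K·L = 0.7 × 4.99 = 3.493 m
Required I = P_cr·L_e²/(π²E) = 1.046×10^5 × 3.493² / (π² × 1.16×10^10) = 1.115×10^-5 m⁴
I_req = 1.115×10^7 mm⁴
Solid square: I = a⁴/12  ⇒  a = (12I)^(1/4) = (12×1.115×10^7)^(1/4) = 108 mm

a ≈ 108 mm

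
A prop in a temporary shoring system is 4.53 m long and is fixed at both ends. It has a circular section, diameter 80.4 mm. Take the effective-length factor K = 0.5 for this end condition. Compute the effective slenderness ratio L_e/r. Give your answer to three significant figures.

λ ≈ 113

For a solid circle r = d/4 = 80.4/4 = 20.10 mm
L_e = K·L = 0.5 × 4.53 m = 2.265 m = 2265.0 mm
λ = L_e / r_min = 2265.0 / 20.10 = 113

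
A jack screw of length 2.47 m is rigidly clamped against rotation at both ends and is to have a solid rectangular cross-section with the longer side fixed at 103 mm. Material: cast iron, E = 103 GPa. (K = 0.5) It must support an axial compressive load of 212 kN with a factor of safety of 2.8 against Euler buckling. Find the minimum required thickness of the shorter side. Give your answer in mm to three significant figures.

b ≈ 47.0 mm

Required P_cr = n·P = 2.8 × 212 = 593.6 kN
L_e = K·L = 0.5 × 2.47 = 1.235 m
Required I = P_cr·L_e²/(π²E) = 5.936×10^5 × 1.235² / (π² × 1.03×10^11) = 8.906×10^-7 m⁴
I_req = 8.906×10^5 mm⁴
Rectangle, weak axis: I_min = h·b³/12 with h = 103 mm fixed  ⇒  b = (12I/h)^(1/3) = 47.0 mm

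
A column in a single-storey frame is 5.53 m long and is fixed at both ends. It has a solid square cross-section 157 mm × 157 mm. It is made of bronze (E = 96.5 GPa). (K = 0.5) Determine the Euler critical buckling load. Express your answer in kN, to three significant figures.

I = a⁴/12 = 157⁴/12 = 5.063×10^7 mm⁴
I = 5.063×10^7 mm⁴ = 5.063×10^-5 m⁴
Effective length L_e = K·L = 0.5 × 5.53 = 2.765 m
P_cr = π²EI / L_e² = π² × 96.5×10⁹ × 5.063×10^-5 / 2.765² = 6.307×10^6 N

P_cr ≈ 6310 kN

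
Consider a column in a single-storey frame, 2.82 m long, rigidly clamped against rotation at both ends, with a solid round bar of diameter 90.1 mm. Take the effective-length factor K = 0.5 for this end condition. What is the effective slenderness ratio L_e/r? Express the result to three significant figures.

I = πd⁴/64 = π×90.1⁴/64 = 3.235×10^6 mm⁴
A = 6.376×10^3 mm²;  r_min = √(I/A) = √(3.235×10^6/6.376×10^3) = 22.52 mm
L_e = K·L = 0.5 × 2.82 m = 1.410 m = 1410.0 mm
λ = L_e / r_min = 1410.0 / 22.52 = 62.6

λ ≈ 62.6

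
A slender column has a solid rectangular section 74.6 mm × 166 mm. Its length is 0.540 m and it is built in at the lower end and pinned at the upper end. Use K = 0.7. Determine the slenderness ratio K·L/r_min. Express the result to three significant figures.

λ ≈ 17.6

For a rectangle r_min = b/√12 = 74.6/√12 = 21.54 mm
L_e = K·L = 0.7 × 0.540 m = 0.3780 m = 378.00 mm
λ = L_e / r_min = 378.00 / 21.54 = 17.6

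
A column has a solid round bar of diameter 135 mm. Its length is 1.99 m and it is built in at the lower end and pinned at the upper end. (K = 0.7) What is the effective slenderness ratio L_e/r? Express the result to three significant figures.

λ ≈ 41.3

I = πd⁴/64 = π×135⁴/64 = 1.630×10^7 mm⁴
A = 1.431×10^4 mm²;  r_min = √(I/A) = √(1.630×10^7/1.431×10^4) = 33.75 mm
L_e = K·L = 0.7 × 1.99 m = 1.393 m = 1393.0 mm
λ = L_e / r_min = 1393.0 / 33.75 = 41.3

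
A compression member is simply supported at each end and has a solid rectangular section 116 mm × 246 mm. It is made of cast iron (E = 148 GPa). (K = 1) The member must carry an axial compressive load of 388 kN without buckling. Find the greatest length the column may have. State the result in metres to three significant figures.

L_max ≈ 11.0 m

Buckling occurs about the weak axis: I_min = h·b³/12 with b = 116 mm (the shorter side).
I_min = 246×116³/12 = 3.200×10^7 mm⁴
I = 3.200×10^-5 m⁴
At the buckling limit P_cr = P = 3.880×10^5 N
From P_cr = π²EI/(K·L)²:  L = (1/K)·√(π²EI/P_cr) = (1/1)·√(π²×1.48×10^11×3.200×10^-5/3.880×10^5)
L = 11.0 m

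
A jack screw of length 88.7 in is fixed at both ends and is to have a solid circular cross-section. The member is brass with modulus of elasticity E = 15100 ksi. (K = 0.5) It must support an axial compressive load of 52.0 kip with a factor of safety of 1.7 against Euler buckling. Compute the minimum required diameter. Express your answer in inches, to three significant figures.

d ≈ 2.21 in

Required P_cr = n·P = 1.7 × 52.0 = 88.40 kip
L_e = K·L = 0.5 × 88.7 = 44.35 in
Required I = P_cr·L_e²/(π²E) = 8.840×10^4 × 44.35² / (π² × 1.51×10^7) = 1.167 in⁴
Solid circle: I = πd⁴/64  ⇒  d = (64I/π)^(1/4) = (64×1.167/π)^(1/4) = 2.21 in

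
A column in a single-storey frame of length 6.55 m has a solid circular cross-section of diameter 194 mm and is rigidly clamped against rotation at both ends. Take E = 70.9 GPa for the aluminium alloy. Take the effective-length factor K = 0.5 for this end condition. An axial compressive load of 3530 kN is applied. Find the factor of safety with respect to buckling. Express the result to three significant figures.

n ≈ 1.29

I = πd⁴/64 = π×194⁴/64 = 6.953×10^7 mm⁴
I = 6.953×10^7 mm⁴ = 6.953×10^-5 m⁴
Effective length L_e = K·L = 0.5 × 6.55 = 3.275 m
P_cr = π²EI / L_e² = π² × 70.9×10⁹ × 6.953×10^-5 / 3.275² = 4.536×10^6 N
Factor of safety n = P_cr / P = 4536.3 / 3530 = 1.29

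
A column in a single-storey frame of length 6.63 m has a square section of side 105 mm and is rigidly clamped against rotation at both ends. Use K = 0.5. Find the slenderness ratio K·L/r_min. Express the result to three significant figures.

For a square r = a/√12 = 105/√12 = 30.31 mm
L_e = K·L = 0.5 × 6.63 m = 3.315 m = 3315.0 mm
λ = L_e / r_min = 3315.0 / 30.31 = 109

λ ≈ 109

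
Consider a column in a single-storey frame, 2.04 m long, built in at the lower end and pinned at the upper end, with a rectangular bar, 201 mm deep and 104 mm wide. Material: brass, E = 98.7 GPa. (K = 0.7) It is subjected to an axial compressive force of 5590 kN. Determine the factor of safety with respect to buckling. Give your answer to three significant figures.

Buckling occurs about the weak axis: I_min = h·b³/12 with b = 104 mm (the shorter side).
I_min = 201×104³/12 = 1.884×10^7 mm⁴
I = 1.884×10^7 mm⁴ = 1.884×10^-5 m⁴
Effective length L_e = K·L = 0.7 × 2.04 = 1.428 m
P_cr = π²EI / L_e² = π² × 98.7×10⁹ × 1.884×10^-5 / 1.428² = 9.001×10^6 N
Factor of safety n = P_cr / P = 9000.7 / 5590 = 1.61

n ≈ 1.61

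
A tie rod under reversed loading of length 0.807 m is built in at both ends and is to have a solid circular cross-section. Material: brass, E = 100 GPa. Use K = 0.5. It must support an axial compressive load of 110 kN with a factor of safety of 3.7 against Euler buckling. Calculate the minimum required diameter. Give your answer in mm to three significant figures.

d ≈ 34.2 mm

Required P_cr = n·P = 3.7 × 110 = 407.0 kN
L_e = K·L = 0.5 × 0.807 = 0.4035 m
Required I = P_cr·L_e²/(π²E) = 4.070×10^5 × 0.4035² / (π² × 1.00×10^11) = 6.714×10^-8 m⁴
I_req = 6.714×10^4 mm⁴
Solid circle: I = πd⁴/64  ⇒  d = (64I/π)^(1/4) = (64×6.714×10^4/π)^(1/4) = 34.2 mm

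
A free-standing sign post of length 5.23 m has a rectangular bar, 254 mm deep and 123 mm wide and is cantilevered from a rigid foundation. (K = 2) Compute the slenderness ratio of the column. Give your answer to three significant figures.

Buckling occurs about the weak axis: I_min = h·b³/12 with b = 123 mm (the shorter side).
I_min = 254×123³/12 = 3.939×10^7 mm⁴
A = 3.124×10^4 mm²;  r_min = √(I/A) = √(3.939×10^7/3.124×10^4) = 35.51 mm
L_e = K·L = 2 × 5.23 m = 10.46 m = 10460 mm
λ = L_e / r_min = 10460 / 35.51 = 295

λ ≈ 295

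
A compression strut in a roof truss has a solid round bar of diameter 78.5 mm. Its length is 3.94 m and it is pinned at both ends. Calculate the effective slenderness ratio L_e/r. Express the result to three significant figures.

λ ≈ 201

I = πd⁴/64 = π×78.5⁴/64 = 1.864×10^6 mm⁴
A = 4.840×10^3 mm²;  r_min = √(I/A) = √(1.864×10^6/4.840×10^3) = 19.62 mm
L_e = K·L = 1 × 3.94 m = 3.940 m = 3940.0 mm
λ = L_e / r_min = 3940.0 / 19.62 = 201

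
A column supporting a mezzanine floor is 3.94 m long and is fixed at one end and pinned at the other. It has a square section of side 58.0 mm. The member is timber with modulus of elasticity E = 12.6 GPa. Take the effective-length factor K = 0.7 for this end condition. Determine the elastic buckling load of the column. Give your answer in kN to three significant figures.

P_cr ≈ 15.4 kN

I = a⁴/12 = 58.0⁴/12 = 9.430×10^5 mm⁴
I = 9.430×10^5 mm⁴ = 9.430×10^-7 m⁴
Effective length L_e = K·L = 0.7 × 3.94 = 2.758 m
P_cr = π²EI / L_e² = π² × 12.6×10⁹ × 9.430×10^-7 / 2.758² = 1.542×10^4 N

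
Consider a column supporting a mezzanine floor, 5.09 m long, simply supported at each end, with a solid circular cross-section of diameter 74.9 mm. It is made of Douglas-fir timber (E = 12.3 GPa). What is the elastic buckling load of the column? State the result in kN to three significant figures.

I = πd⁴/64 = π×74.9⁴/64 = 1.545×10^6 mm⁴
I = 1.545×10^6 mm⁴ = 1.545×10^-6 m⁴
Effective length L_e = K·L = 1 × 5.09 = 5.090 m
P_cr = π²EI / L_e² = π² × 12.3×10⁹ × 1.545×10^-6 / 5.090² = 7.239×10^3 N

P_cr ≈ 7.24 kN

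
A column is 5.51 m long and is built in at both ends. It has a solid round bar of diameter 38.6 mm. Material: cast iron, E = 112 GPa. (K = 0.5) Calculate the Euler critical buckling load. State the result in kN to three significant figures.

I = πd⁴/64 = π×38.6⁴/64 = 1.090×10^5 mm⁴
I = 1.090×10^5 mm⁴ = 1.090×10^-7 m⁴
Effective length L_e = K·L = 0.5 × 5.51 = 2.755 m
P_cr = π²EI / L_e² = π² × 112×10⁹ × 1.090×10^-7 / 2.755² = 1.587×10^4 N

P_cr ≈ 15.9 kN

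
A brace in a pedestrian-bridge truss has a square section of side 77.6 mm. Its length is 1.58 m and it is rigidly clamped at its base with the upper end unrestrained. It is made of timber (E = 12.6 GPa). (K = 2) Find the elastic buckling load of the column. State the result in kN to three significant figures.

I = a⁴/12 = 77.6⁴/12 = 3.022×10^6 mm⁴
I = 3.022×10^6 mm⁴ = 3.022×10^-6 m⁴
Effective length L_e = K·L = 2 × 1.58 = 3.160 m
P_cr = π²EI / L_e² = π² × 12.6×10⁹ × 3.022×10^-6 / 3.160² = 3.763×10^4 N

P_cr ≈ 37.6 kN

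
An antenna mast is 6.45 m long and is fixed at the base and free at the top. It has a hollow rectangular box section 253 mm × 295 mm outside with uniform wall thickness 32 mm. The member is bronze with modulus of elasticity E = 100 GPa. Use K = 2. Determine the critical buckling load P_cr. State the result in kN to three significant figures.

P_cr ≈ 1590 kN

Inner dimensions: h_i = 295 − 2×32 = 231.0 mm, b_i = 253 − 2×32 = 189.0 mm
Weak-axis I_min = (h_o·b_o³ − h_i·b_i³)/12 with b_o = 253, b_i = 189.0 mm (shorter outer/inner sides).
I_min = (295×253³ − 231.0×189.0³)/12 = 2.681×10^8 mm⁴
I = 2.681×10^8 mm⁴ = 2.681×10^-4 m⁴
Effective length L_e = K·L = 2 × 6.45 = 12.90 m
P_cr = π²EI / L_e² = π² × 100×10⁹ × 2.681×10^-4 / 12.90² = 1.590×10^6 N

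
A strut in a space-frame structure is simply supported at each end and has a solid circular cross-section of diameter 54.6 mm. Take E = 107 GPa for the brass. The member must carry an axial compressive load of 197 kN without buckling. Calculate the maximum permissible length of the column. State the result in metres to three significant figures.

L_max ≈ 1.53 m

I = πd⁴/64 = π×54.6⁴/64 = 4.363×10^5 mm⁴
I = 4.363×10^-7 m⁴
At the buckling limit P_cr = P = 1.970×10^5 N
From P_cr = π²EI/(K·L)²:  L = (1/K)·√(π²EI/P_cr) = (1/1)·√(π²×1.07×10^11×4.363×10^-7/1.970×10^5)
L = 1.53 m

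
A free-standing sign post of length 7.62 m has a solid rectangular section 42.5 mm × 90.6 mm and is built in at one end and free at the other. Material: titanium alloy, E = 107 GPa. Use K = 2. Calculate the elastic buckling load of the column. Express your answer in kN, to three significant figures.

P_cr ≈ 2.64 kN

Buckling occurs about the weak axis: I_min = h·b³/12 with b = 42.5 mm (the shorter side).
I_min = 90.6×42.5³/12 = 5.796×10^5 mm⁴
I = 5.796×10^5 mm⁴ = 5.796×10^-7 m⁴
Effective length L_e = K·L = 2 × 7.62 = 15.24 m
P_cr = π²EI / L_e² = π² × 107×10⁹ × 5.796×10^-7 / 15.24² = 2.635×10^3 N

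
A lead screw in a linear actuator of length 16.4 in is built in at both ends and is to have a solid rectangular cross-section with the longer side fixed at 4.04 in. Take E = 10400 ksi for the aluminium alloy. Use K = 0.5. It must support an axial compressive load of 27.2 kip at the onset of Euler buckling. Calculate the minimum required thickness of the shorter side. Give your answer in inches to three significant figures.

L_e = K·L = 0.5 × 16.4 = 8.200 in
Required I = P_cr·L_e²/(π²E) = 2.720×10^4 × 8.200² / (π² × 1.04×10^7) = 1.782×10^-2 in⁴
Rectangle, weak axis: I_min = h·b³/12 with h = 4.04 in fixed  ⇒  b = (12I/h)^(1/3) = 0.375 in

b ≈ 0.375 in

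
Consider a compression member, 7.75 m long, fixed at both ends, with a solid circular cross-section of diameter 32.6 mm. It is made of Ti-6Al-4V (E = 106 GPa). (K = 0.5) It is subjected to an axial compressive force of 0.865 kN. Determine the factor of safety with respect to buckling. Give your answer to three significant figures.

I = πd⁴/64 = π×32.6⁴/64 = 5.544×10^4 mm⁴
I = 5.544×10^4 mm⁴ = 5.544×10^-8 m⁴
Effective length L_e = K·L = 0.5 × 7.75 = 3.875 m
P_cr = π²EI / L_e² = π² × 106×10⁹ × 5.544×10^-8 / 3.875² = 3.863×10^3 N
Factor of safety n = P_cr / P = 3.8628 / 0.865 = 4.47

n ≈ 4.47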